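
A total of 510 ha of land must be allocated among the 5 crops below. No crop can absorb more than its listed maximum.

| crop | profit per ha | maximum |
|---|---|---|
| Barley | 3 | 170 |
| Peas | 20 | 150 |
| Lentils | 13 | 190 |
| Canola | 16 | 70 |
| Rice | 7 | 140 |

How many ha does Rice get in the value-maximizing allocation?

Rank by profit per ha: Peas 20 > Canola 16 > Lentils 13 > Rice 7 > Barley 3.
Peas: +150 to 150 (cap) → 360 left.
Give Canola 70 to hit its cap of 70 → 290 left.
Give Lentils 190 to hit its cap of 190 → 100 left.
Only 100 left; Rice takes them to reach 100.

100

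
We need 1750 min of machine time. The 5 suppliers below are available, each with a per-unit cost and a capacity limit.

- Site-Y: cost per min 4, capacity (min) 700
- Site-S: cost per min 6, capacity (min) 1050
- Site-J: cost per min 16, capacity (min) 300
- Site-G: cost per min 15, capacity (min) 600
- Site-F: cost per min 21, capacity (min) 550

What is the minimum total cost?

Use suppliers in increasing cost order.
Site-Y at 4: take all 700 min ; 1050 still needed.
Site-S at 6: take all 1050 min ; 0 still needed.
Site-G, Site-J, Site-F: unused.
Cost = 700×4 + 1050×6 = 9100.

9100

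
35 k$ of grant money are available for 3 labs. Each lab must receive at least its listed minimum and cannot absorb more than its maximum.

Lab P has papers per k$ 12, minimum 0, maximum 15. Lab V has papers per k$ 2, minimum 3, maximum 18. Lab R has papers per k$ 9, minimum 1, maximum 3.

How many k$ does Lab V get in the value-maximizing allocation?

Meeting every minimum uses 0+3+1 = 4 k$, leaving 31.
Order the labs by papers per k$: Lab P 12 > Lab R 9 > Lab V 2.
Lab P: +15 to 15 (cap) → 16 left.
Give Lab R 2 more to hit its cap of 3 → 14 left.
Lab V: +14 (room for 15) → 17. Pool exhausted.

17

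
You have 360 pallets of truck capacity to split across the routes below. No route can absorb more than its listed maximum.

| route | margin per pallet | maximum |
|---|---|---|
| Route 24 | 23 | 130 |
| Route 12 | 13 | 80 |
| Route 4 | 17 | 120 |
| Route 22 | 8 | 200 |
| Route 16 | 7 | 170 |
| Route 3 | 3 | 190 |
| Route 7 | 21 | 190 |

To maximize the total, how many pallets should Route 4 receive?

Rank by margin per pallet: Route 24 23 > Route 7 21 > Route 4 17 > Route 12 13 > Route 22 8 > Route 16 7 > Route 3 3.
Give Route 24 130 to hit its cap of 130 → 230 left.
Give Route 7 190 to hit its cap of 190 → 40 left.
Route 4: +40 (room for 120) → 40. Pool exhausted.

40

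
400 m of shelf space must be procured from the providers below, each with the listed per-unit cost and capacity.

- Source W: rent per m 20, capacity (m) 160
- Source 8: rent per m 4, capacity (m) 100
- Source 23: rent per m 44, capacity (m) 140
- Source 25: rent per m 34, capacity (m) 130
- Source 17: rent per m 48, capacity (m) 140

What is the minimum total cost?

Cheapest first:
Source 8 at 4: take all 100 m ; 300 still needed.
Source W at 20: take all 160 m ; 140 still needed.
Source 25 (34): use full 130 ; 10 m to go.
Take 10 from Source 23 at 44 to finish.
Source 17: unused.
Cost = 100×4 + 160×20 + 130×34 + 10×44 = 8460.

8460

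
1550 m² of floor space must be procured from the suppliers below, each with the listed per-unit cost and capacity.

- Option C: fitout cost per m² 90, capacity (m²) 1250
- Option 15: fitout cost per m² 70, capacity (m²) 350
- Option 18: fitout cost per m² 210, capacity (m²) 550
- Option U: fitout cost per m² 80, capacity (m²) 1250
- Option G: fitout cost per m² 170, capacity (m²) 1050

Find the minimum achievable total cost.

Cheapest first:
Take 350 from Option 15 at 70 ; need 1200 more.
Option U (80): take the remaining 1200 ; done.
Option C, Option G, Option 18: unused.
Cost = 350×70 + 1200×80 = 120500.

120500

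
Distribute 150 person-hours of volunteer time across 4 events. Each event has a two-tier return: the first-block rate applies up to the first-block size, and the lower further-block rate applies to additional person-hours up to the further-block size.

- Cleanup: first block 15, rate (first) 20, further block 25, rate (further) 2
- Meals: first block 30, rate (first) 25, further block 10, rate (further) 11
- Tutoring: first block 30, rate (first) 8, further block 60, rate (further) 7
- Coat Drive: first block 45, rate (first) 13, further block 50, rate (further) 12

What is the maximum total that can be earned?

Order all 8 blocks by rate: Meals/T1 25 > Cleanup/T1 20 > Coat Drive/T1 13 > Coat Drive/T2 12 > Meals/T2 11 > Tutoring/T1 8 > Tutoring/T2 7 > Cleanup/T2 2.
Fill Meals T1 block (30 at 25) ; 120 left.
Fill Cleanup T1 block (15 at 20) ; 105 left.
Coat Drive T1 at 13: fill all 45 ; 60 left.
Fill Coat Drive T2 block (50 at 12) ; 10 left.
Fill Meals T2 block (10 at 11) ; 0 left.
Total = 25×30 + 20×15 + 13×45 + 12×50 + 11×10 = 2345.

2345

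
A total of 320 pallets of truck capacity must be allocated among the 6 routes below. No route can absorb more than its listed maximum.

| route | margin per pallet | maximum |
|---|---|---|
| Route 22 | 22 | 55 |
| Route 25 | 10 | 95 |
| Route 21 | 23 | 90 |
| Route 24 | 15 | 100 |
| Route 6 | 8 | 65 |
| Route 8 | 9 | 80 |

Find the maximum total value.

5530

Rank by margin per pallet: Route 21 23 > Route 22 22 > Route 24 15 > Route 25 10 > Route 8 9 > Route 6 8.
Give Route 21 90 to hit its cap of 90 → 230 left.
Give Route 22 55 to hit its cap of 55 → 175 left.
Route 24: +100 to 100 (cap) → 75 left.
Route 25: +75 (room for 95) → 75. Pool exhausted.
Total = 22×55 + 10×75 + 23×90 + 15×100 = 5530.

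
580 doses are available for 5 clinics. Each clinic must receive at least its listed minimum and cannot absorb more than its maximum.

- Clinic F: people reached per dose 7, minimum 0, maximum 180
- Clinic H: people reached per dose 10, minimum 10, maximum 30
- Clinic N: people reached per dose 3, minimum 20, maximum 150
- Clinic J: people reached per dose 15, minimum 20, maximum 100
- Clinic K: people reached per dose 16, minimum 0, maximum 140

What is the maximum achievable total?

5690

Meeting every minimum uses 0+10+20+20+0 = 50 doses, leaving 530.
Rank by people reached per dose: Clinic K 16 > Clinic J 15 > Clinic H 10 > Clinic F 7 > Clinic N 3.
Give Clinic K 140 more to hit its cap of 140 — 390 left.
Give Clinic J 80 more to hit its cap of 100 — 310 left.
Give Clinic H 20 more to hit its cap of 30 — 290 left.
Give Clinic F 180 more to hit its cap of 180 — 110 left.
Only 110 left; Clinic N takes them to reach 130.
Total = 7×180 + 10×30 + 3×130 + 15×100 + 16×140 = 5690.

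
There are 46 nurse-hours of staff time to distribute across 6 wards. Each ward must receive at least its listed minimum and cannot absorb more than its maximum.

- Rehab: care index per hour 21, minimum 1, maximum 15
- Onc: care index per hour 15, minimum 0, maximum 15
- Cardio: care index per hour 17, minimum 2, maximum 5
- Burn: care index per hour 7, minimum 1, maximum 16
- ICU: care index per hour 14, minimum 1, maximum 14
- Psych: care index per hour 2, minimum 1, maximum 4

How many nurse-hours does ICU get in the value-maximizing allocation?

9

Meeting every minimum uses 1+0+2+1+1+1 = 6 nurse-hours, leaving 40.
Rank by care index per hour: Rehab 21 > Cardio 17 > Onc 15 > ICU 14 > Burn 7 > Psych 2.
Rehab takes 14 more to reach its cap of 15 — 26 left.
Give Cardio 3 more to hit its cap of 5 — 23 left.
Onc: +15 to 15 (cap) — 8 left.
ICU: +8 (room for 13) → 9. Pool exhausted.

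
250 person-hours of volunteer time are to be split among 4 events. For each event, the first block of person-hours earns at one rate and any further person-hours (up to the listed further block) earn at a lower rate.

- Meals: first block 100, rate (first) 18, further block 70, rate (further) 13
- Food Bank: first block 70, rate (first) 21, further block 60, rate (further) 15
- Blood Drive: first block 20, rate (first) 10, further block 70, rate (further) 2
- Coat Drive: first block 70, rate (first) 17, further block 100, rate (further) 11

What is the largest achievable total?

Rank every tier by rate: Food Bank/first 21 > Meals/first 18 > Coat Drive/first 17 > Food Bank/second 15 > Meals/second 13 > Coat Drive/second 11 > Blood Drive/first 10 > Blood Drive/second 2.
Fill Food Bank first block (70 at 21) — 180 left.
Meals/first (18): +100 — 80 left.
Coat Drive/first (17): +70 — 10 left.
Food Bank second at 15: only 10 left, fill 10.
Total = 21×70 + 18×100 + 17×70 + 15×10 = 4610.

4610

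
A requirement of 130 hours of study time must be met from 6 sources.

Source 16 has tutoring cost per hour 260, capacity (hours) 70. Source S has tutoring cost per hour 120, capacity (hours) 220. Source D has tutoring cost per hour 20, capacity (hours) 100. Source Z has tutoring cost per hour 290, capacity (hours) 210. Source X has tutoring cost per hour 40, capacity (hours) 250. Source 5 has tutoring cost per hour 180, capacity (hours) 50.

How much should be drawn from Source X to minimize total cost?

Fill from the cheapest source first.
Take 100 from Source D at 20 — need 30 more.
Take 30 from Source X at 40 to finish.
Source S, Source 5, Source 16, Source Z: unused.

30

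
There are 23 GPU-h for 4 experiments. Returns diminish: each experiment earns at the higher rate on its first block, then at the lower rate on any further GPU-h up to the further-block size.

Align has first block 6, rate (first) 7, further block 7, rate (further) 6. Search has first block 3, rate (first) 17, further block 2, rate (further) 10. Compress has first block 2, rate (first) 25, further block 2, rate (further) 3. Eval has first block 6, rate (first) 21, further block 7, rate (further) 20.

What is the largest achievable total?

Treat each block as its own option and order by rate: Compress/tier1 25 > Eval/tier1 21 > Eval/tier2 20 > Search/tier1 17 > Search/tier2 10 > Align/tier1 7 > Align/tier2 6 > Compress/tier2 3.
Compress tier1 at 25: fill all 2 — 21 left.
Eval/tier1 (21): +6 — 15 left.
Fill Eval tier2 block (7 at 20) — 8 left.
Search tier1 at 17: fill all 3 — 5 left.
Search/tier2 (10): +2 — 3 left.
Align tier1 at 7: only 3 left, fill 3.
Total = 25×2 + 21×6 + 20×7 + 17×3 + 10×2 + 7×3 = 408.

408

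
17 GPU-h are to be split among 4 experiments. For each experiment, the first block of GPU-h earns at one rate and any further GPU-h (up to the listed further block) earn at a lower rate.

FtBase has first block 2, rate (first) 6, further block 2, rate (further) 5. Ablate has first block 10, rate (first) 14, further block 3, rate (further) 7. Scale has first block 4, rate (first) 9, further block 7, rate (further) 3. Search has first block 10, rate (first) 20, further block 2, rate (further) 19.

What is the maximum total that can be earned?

308

Treat each block as its own option and order by rate: Search/tier1 20 > Search/tier2 19 > Ablate/tier1 14 > Scale/tier1 9 > Ablate/tier2 7 > FtBase/tier1 6 > FtBase/tier2 5 > Scale/tier2 3.
Fill Search tier1 block (10 at 20) → 7 left.
Search tier2 at 19: fill all 2 → 5 left.
Ablate tier1 at 14: only 5 left, fill 5.
Total = 20×10 + 19×2 + 14×5 = 308.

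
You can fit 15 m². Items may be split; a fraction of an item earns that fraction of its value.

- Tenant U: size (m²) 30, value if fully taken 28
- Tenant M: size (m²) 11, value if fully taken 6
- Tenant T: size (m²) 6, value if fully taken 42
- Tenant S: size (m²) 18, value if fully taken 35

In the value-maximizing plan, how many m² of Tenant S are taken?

9

Sort by value density: Tenant T 42/6≈7, Tenant S 35/18≈1.94, Tenant U 28/30≈0.933, Tenant M 6/11≈0.545.
Take all of Tenant T (6 m², value 42) ; 9 m² left.
9 m² left: a 9/18 share of Tenant S gives 35×9/18 = 17.5.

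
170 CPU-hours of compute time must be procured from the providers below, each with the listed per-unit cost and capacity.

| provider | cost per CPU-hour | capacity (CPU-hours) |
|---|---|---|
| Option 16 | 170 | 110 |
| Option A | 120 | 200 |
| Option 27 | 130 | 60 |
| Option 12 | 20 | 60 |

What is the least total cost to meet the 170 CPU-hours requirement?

Use providers in increasing cost order.
Take 60 from Option 12 at 20 → need 110 more.
Take 110 from Option A at 120 to finish.
Option 27, Option 16: unused.
Cost = 60×20 + 110×120 = 14400.

14400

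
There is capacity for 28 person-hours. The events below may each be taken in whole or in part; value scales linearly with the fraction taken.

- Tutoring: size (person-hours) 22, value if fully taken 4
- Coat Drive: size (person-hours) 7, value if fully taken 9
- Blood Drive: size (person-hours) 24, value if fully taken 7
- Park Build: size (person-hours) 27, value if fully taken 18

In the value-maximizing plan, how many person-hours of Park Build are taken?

Rank by value-to-size ratio: Coat Drive 9/7≈1.29, Park Build 18/27≈0.667, Blood Drive 7/24≈0.292, Tutoring 4/22≈0.182.
Take all of Coat Drive (7 person-hours, value 9) → 21 person-hours left.
Only 21 person-hours remain; take 21/27 of Park Build for value 18×21/27 = 14.

21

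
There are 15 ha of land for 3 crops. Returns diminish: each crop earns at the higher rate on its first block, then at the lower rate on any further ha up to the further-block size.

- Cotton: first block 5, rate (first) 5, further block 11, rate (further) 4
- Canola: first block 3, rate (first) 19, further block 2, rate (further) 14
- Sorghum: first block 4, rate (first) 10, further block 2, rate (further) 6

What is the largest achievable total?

157

Rank every tier by rate: Canola/tier1 19 > Canola/tier2 14 > Sorghum/tier1 10 > Sorghum/tier2 6 > Cotton/tier1 5 > Cotton/tier2 4.
Fill Canola tier1 block (3 at 19) ; 12 left.
Canola/tier2 (14): +2 ; 10 left.
Sorghum tier1 at 10: fill all 4 ; 6 left.
Sorghum/tier2 (6): +2 ; 4 left.
Cotton/tier1: +4 of 5 at 5; pool empty.
Total = 19×3 + 14×2 + 10×4 + 6×2 + 5×4 = 157.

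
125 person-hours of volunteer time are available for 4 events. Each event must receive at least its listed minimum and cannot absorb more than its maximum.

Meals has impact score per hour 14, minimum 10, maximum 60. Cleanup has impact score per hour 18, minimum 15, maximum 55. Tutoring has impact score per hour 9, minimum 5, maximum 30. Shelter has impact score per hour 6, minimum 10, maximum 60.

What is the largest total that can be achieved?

Meeting every minimum uses 10+15+5+10 = 40 person-hours, leaving 85.
Rank by impact score per hour: Cleanup 18 > Meals 14 > Tutoring 9 > Shelter 6.
Cleanup takes 40 more to reach its cap of 55 — 45 left.
Only 45 left; Meals takes them to reach 55.
Total = 14×55 + 18×55 + 9×5 + 6×10 = 1865.

1865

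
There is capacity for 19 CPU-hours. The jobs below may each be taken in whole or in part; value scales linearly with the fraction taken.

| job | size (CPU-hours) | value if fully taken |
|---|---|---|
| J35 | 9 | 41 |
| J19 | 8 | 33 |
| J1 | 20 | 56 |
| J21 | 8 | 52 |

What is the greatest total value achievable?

101.25

Sort by value density: J21 52/8≈6.5, J35 41/9≈4.56, J19 33/8≈4.12, J1 56/20≈2.8.
Take all of J21 (8 CPU-hours, value 52) → 11 CPU-hours left.
All 9 CPU-hours of J35 fit (value 41) → 2 remain.
Fill the last 2 CPU-hours with part of J19: 2/8 of it earns 8.25.
Total value = 101.25.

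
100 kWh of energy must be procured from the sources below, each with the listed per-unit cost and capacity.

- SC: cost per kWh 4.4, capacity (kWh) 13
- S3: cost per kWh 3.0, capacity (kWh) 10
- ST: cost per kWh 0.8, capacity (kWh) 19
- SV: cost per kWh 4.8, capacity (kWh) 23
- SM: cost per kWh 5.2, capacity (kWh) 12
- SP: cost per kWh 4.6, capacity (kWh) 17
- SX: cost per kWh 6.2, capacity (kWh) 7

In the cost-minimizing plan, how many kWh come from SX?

Fill from the cheapest source first.
ST (0.8): use full 19 — 81 kWh to go.
S3 (3.0): use full 10 — 71 kWh to go.
Take 13 from SC at 4.4 — need 58 more.
SP at 4.6: take all 17 kWh — 41 still needed.
SV at 4.8: take all 23 kWh — 18 still needed.
SM at 5.2: take all 12 kWh — 6 still needed.
SX (6.2): take the remaining 6 — done.

6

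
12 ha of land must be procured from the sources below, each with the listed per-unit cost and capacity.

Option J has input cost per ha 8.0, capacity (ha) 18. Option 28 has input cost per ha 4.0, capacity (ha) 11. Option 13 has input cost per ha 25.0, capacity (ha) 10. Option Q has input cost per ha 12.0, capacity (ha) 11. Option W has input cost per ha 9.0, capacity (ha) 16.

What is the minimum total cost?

Fill from the cheapest source first.
Option 28 (4.0): use full 11 → 1 ha to go.
Option J at 8.0: take 1 of its 18 → requirement met.
Option W, Option Q, Option 13: unused.
Cost = 11×4.0 + 1×8.0 = 52.

52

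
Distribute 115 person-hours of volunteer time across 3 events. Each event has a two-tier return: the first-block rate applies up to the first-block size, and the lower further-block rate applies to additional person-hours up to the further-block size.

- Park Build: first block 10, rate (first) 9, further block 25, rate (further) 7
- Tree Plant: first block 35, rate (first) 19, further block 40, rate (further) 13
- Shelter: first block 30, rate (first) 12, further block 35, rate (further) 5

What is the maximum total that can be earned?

Order all 6 blocks by rate: Tree Plant/tier1 19 > Tree Plant/tier2 13 > Shelter/tier1 12 > Park Build/tier1 9 > Park Build/tier2 7 > Shelter/tier2 5.
Tree Plant/tier1 (19): +35 → 80 left.
Fill Tree Plant tier2 block (40 at 13) → 40 left.
Shelter/tier1 (12): +30 → 10 left.
Park Build tier1 at 9: fill all 10 → 0 left.
Total = 19×35 + 13×40 + 12×30 + 9×10 = 1635.

1635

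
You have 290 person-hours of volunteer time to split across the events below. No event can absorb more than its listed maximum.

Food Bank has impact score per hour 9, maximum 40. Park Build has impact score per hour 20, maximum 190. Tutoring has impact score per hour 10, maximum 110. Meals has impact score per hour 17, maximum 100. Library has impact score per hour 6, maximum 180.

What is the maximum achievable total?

5500

Order the events by impact score per hour: Park Build 20 > Meals 17 > Tutoring 10 > Food Bank 9 > Library 6.
Park Build: +190 to 190 (cap) ; 100 left.
Meals takes 100 to reach its cap of 100 ; 0 left.
Total = 20×190 + 17×100 = 5500.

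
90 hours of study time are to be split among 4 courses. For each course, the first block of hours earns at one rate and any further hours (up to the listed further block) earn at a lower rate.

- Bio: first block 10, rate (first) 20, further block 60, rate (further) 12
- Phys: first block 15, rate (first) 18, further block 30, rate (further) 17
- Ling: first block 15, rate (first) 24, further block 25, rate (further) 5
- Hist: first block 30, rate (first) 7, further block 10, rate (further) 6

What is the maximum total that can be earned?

Order all 8 blocks by rate: Ling/tier1 24 > Bio/tier1 20 > Phys/tier1 18 > Phys/tier2 17 > Bio/tier2 12 > Hist/tier1 7 > Hist/tier2 6 > Ling/tier2 5.
Ling tier1 at 24: fill all 15 → 75 left.
Fill Bio tier1 block (10 at 20) → 65 left.
Phys/tier1 (18): +15 → 50 left.
Fill Phys tier2 block (30 at 17) → 20 left.
Bio tier2 at 12: only 20 left, fill 20.
Total = 24×15 + 20×10 + 18×15 + 17×30 + 12×20 = 1580.

1580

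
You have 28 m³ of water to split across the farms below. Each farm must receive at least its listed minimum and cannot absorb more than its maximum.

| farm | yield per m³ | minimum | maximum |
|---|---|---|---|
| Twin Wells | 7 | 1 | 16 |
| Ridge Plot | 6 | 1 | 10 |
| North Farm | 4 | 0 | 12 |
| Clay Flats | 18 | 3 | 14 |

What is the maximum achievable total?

349

Meeting every minimum uses 1+1+0+3 = 5 m³, leaving 23.
Rank by yield per m³: Clay Flats 18 > Twin Wells 7 > Ridge Plot 6 > North Farm 4.
Clay Flats takes 11 more to reach its cap of 14 → 12 left.
Twin Wells: +12 (room for 15) → 13. Pool exhausted.
Total = 7×13 + 6×1 + 18×14 = 349.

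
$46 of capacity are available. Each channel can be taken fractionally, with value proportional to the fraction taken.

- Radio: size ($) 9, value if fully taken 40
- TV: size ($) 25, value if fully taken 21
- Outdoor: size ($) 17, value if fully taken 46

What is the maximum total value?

102.8

Best value per unit of size first: Radio 40/9≈4.44, Outdoor 46/17≈2.71, TV 21/25≈0.84.
Radio: take in full, 9 $ for value 40 ; 37 left.
All 17 $ of Outdoor fit (value 46) ; 20 remain.
20 $ left: a 20/25 share of TV gives 21×20/25 = 16.8.
Total value = 102.8.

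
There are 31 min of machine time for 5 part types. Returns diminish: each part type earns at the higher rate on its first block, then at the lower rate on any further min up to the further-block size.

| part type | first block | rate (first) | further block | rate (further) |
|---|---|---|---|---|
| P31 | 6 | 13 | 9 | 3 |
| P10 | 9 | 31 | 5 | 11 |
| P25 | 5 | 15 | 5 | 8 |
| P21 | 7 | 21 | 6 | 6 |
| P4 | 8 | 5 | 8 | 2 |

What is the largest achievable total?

623

Treat each block as its own option and order by rate: P10/tier1 31 > P21/tier1 21 > P25/tier1 15 > P31/tier1 13 > P10/tier2 11 > P25/tier2 8 > P21/tier2 6 > P4/tier1 5 > P31/tier2 3 > P4/tier2 2.
Fill P10 tier1 block (9 at 31) → 22 left.
P21 tier1 at 21: fill all 7 → 15 left.
Fill P25 tier1 block (5 at 15) → 10 left.
Fill P31 tier1 block (6 at 13) → 4 left.
P10 tier2 at 11: only 4 left, fill 4.
Total = 31×9 + 21×7 + 15×5 + 13×6 + 11×4 = 623.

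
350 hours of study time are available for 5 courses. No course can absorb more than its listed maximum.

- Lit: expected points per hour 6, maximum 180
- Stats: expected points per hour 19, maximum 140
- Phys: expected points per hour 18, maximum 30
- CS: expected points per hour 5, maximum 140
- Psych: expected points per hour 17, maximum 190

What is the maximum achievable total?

Rank by expected points per hour: Stats 19 > Phys 18 > Psych 17 > Lit 6 > CS 5.
Stats takes 140 to reach its cap of 140 → 210 left.
Give Phys 30 to hit its cap of 30 → 180 left.
Only 180 left; Psych takes them to reach 180.
Total = 19×140 + 18×30 + 17×180 = 6260.

6260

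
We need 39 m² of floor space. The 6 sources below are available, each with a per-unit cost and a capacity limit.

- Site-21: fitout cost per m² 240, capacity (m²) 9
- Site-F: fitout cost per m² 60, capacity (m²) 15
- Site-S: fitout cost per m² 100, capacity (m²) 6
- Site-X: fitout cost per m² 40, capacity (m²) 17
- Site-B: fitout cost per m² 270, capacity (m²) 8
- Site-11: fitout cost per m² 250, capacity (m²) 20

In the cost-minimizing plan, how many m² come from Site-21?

Cheapest first:
Site-X at 40: take all 17 m² → 22 still needed.
Take 15 from Site-F at 60 → need 7 more.
Site-S (100): use full 6 → 1 m² to go.
Take 1 from Site-21 at 240 to finish.
Site-11, Site-B: unused.

1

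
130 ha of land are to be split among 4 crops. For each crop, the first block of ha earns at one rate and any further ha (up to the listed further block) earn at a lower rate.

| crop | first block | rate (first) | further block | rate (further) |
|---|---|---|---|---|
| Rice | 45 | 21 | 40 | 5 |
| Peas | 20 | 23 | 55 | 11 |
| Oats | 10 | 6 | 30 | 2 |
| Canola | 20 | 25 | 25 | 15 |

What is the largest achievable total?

Treat each block as its own option and order by rate: Canola/tier1 25 > Peas/tier1 23 > Rice/tier1 21 > Canola/tier2 15 > Peas/tier2 11 > Oats/tier1 6 > Rice/tier2 5 > Oats/tier2 2.
Canola tier1 at 25: fill all 20 — 110 left.
Peas/tier1 (23): +20 — 90 left.
Rice/tier1 (21): +45 — 45 left.
Canola/tier2 (15): +25 — 20 left.
Peas tier2 at 11: only 20 left, fill 20.
Total = 25×20 + 23×20 + 21×45 + 15×25 + 11×20 = 2500.

2500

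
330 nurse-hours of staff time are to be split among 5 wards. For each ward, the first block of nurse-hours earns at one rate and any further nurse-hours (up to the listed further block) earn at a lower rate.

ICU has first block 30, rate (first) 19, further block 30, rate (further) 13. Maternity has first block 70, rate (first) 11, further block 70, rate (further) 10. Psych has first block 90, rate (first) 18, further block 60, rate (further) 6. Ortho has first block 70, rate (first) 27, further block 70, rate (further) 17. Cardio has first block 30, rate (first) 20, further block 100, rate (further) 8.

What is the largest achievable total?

6370

Treat each block as its own option and order by rate: Ortho/tier1 27 > Cardio/tier1 20 > ICU/tier1 19 > Psych/tier1 18 > Ortho/tier2 17 > ICU/tier2 13 > Maternity/tier1 11 > Maternity/tier2 10 > Cardio/tier2 8 > Psych/tier2 6.
Ortho tier1 at 27: fill all 70 → 260 left.
Cardio/tier1 (20): +30 → 230 left.
ICU tier1 at 19: fill all 30 → 200 left.
Psych tier1 at 18: fill all 90 → 110 left.
Fill Ortho tier2 block (70 at 17) → 40 left.
Fill ICU tier2 block (30 at 13) → 10 left.
Maternity/tier1: +10 of 70 at 11; pool empty.
Total = 27×70 + 20×30 + 19×30 + 18×90 + 17×70 + 13×30 + 11×10 = 6370.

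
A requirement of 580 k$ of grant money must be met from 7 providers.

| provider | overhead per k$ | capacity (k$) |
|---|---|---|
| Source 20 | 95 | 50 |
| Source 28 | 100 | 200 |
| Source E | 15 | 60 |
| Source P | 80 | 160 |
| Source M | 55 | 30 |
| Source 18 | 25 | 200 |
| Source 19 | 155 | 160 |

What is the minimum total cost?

33100

Fill from the cheapest provider first.
Take 60 from Source E at 15 — need 520 more.
Take 200 from Source 18 at 25 — need 320 more.
Take 30 from Source M at 55 — need 290 more.
Source P (80): use full 160 — 130 k$ to go.
Source 20 at 95: take all 50 k$ — 80 still needed.
Source 28 (100): take the remaining 80 — done.
Source 19: unused.
Cost = 60×15 + 200×25 + 30×55 + 160×80 + 50×95 + 80×100 = 33100.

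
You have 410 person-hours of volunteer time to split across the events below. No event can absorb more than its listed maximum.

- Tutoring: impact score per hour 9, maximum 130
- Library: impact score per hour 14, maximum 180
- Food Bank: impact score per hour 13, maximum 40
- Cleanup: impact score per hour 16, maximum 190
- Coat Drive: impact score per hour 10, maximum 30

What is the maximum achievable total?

Rank by impact score per hour: Cleanup 16 > Library 14 > Food Bank 13 > Coat Drive 10 > Tutoring 9.
Cleanup: +190 to 190 (cap) ; 220 left.
Give Library 180 to hit its cap of 180 ; 40 left.
Food Bank takes 40 to reach its cap of 40 ; 0 left.
Total = 14×180 + 13×40 + 16×190 = 6080.

6080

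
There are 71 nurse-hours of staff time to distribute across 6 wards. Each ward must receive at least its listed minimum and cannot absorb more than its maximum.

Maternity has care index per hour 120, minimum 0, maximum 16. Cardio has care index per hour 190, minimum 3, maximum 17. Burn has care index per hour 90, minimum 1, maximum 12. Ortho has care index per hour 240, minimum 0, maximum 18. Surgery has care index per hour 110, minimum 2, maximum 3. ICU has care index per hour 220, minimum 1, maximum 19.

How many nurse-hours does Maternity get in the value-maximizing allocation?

Meeting every minimum uses 0+3+1+0+2+1 = 7 nurse-hours, leaving 64.
Highest care index per hour first: Ortho 240 > ICU 220 > Cardio 190 > Maternity 120 > Surgery 110 > Burn 90.
Give Ortho 18 more to hit its cap of 18 ; 46 left.
ICU takes 18 more to reach its cap of 19 ; 28 left.
Give Cardio 14 more to hit its cap of 17 ; 14 left.
Only 14 left; Maternity takes them to reach 14.

14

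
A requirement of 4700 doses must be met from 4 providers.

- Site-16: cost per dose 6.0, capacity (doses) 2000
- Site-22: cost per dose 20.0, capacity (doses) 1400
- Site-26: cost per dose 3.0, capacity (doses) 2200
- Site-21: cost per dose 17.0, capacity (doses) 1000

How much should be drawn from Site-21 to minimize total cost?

500

Fill from the cheapest provider first.
Site-26 (3.0): use full 2200 → 2500 doses to go.
Site-16 (6.0): use full 2000 → 500 doses to go.
Site-21 at 17.0: take 500 of its 1000 → requirement met.
Site-22: unused.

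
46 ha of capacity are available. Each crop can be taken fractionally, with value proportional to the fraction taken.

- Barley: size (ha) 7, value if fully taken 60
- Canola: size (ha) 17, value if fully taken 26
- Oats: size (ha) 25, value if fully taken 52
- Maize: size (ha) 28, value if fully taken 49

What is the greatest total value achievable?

136.5

Sort by value density: Barley 60/7≈8.57, Oats 52/25≈2.08, Maize 49/28≈1.75, Canola 26/17≈1.53.
All 7 ha of Barley fit (value 60) ; 39 remain.
All 25 ha of Oats fit (value 52) ; 14 remain.
Only 14 ha remain; take 14/28 of Maize for value 49×14/28 = 24.5.
Total value = 136.5.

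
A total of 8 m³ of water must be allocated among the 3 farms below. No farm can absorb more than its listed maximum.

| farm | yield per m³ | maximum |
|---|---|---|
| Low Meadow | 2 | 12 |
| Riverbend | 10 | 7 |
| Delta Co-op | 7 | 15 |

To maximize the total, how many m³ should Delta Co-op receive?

1

Order the farms by yield per m³: Riverbend 10 > Delta Co-op 7 > Low Meadow 2.
Give Riverbend 7 to hit its cap of 7 ; 1 left.
Delta Co-op: +1 (room for 15) → 1. Pool exhausted.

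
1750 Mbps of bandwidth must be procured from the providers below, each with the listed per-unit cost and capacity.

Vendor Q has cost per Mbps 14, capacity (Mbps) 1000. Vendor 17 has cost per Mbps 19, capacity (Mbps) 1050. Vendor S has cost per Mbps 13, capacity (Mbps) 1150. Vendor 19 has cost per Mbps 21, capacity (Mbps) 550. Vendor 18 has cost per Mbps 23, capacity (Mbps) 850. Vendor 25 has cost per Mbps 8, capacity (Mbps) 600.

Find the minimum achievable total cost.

Fill from the cheapest provider first.
Take 600 from Vendor 25 at 8 ; need 1150 more.
Vendor S at 13: take all 1150 Mbps ; 0 still needed.
Vendor Q, Vendor 17, Vendor 19, Vendor 18: unused.
Cost = 600×8 + 1150×13 = 19750.

19750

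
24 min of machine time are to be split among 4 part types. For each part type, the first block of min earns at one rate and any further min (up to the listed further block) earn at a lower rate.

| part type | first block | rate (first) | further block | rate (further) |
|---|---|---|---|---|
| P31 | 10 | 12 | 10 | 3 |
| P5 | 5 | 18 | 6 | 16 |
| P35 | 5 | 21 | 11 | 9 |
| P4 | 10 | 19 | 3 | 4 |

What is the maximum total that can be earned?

Rank every tier by rate: P35/T1 21 > P4/T1 19 > P5/T1 18 > P5/T2 16 > P31/T1 12 > P35/T2 9 > P4/T2 4 > P31/T2 3.
P35/T1 (21): +5 → 19 left.
Fill P4 T1 block (10 at 19) → 9 left.
P5 T1 at 18: fill all 5 → 4 left.
P5/T2: +4 of 6 at 16; pool empty.
Total = 21×5 + 19×10 + 18×5 + 16×4 = 449.

449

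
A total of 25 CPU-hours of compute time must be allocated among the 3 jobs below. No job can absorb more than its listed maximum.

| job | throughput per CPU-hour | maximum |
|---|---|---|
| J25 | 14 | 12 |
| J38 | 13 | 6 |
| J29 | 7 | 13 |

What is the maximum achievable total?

295

Rank by throughput per CPU-hour: J25 14 > J38 13 > J29 7.
Give J25 12 to hit its cap of 12 → 13 left.
Give J38 6 to hit its cap of 6 → 7 left.
Only 7 left; J29 takes them to reach 7.
Total = 14×12 + 13×6 + 7×7 = 295.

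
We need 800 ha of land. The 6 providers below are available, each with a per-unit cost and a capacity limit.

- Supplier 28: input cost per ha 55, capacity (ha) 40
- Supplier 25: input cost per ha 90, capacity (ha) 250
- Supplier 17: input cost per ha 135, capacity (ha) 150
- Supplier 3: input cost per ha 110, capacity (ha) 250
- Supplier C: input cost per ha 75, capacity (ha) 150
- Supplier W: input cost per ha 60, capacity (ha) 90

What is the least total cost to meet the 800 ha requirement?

71550

Use providers in increasing cost order.
Take 40 from Supplier 28 at 55 → need 760 more.
Supplier W (60): use full 90 → 670 ha to go.
Take 150 from Supplier C at 75 → need 520 more.
Take 250 from Supplier 25 at 90 → need 270 more.
Take 250 from Supplier 3 at 110 → need 20 more.
Supplier 17 at 135: take 20 of its 150 → requirement met.
Cost = 40×55 + 90×60 + 150×75 + 250×90 + 250×110 + 20×135 = 71550.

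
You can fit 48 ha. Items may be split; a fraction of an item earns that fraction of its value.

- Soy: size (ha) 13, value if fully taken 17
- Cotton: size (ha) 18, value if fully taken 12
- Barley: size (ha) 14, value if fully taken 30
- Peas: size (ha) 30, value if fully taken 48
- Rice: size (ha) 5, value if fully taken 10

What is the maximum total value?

86.4

Best value per unit of size first: Barley 30/14≈2.14, Rice 10/5≈2, Peas 48/30≈1.6, Soy 17/13≈1.31, Cotton 12/18≈0.667.
Barley: take in full, 14 ha for value 30 → 34 left.
All 5 ha of Rice fit (value 10) → 29 remain.
29 ha left: a 29/30 share of Peas gives 48×29/30 = 46.4.
Total value = 86.4.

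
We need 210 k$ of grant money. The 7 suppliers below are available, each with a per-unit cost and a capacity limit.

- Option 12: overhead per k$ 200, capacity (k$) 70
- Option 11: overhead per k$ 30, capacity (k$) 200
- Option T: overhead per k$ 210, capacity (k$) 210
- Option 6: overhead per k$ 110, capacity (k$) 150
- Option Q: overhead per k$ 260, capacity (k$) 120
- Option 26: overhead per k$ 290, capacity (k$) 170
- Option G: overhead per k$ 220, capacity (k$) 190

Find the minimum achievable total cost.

Cheapest first:
Take 200 from Option 11 at 30 → need 10 more.
Take 10 from Option 6 at 110 to finish.
Option 12, Option T, Option G, Option Q, Option 26: unused.
Cost = 200×30 + 10×110 = 7100.

7100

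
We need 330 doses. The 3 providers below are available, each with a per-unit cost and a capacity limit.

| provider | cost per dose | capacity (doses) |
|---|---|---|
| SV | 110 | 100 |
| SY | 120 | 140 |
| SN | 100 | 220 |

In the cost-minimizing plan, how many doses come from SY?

10

Use providers in increasing cost order.
Take 220 from SN at 100 → need 110 more.
SV (110): use full 100 → 10 doses to go.
Take 10 from SY at 120 to finish.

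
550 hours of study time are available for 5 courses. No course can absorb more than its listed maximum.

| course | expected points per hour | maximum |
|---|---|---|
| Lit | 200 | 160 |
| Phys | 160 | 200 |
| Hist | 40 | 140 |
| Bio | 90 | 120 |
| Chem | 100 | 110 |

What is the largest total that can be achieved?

82200

Highest expected points per hour first: Lit 200 > Phys 160 > Chem 100 > Bio 90 > Hist 40.
Lit takes 160 to reach its cap of 160 — 390 left.
Give Phys 200 to hit its cap of 200 — 190 left.
Give Chem 110 to hit its cap of 110 — 80 left.
Bio has room for 120 but only 80 remain, so it gets 80.
Total = 200×160 + 160×200 + 90×80 + 100×110 = 82200.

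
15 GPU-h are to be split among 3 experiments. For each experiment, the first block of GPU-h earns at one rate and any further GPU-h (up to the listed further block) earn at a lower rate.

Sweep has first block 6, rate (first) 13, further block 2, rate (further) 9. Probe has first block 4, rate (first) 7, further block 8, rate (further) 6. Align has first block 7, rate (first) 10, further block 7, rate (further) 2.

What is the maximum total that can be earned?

166

Order all 6 blocks by rate: Sweep/first 13 > Align/first 10 > Sweep/second 9 > Probe/first 7 > Probe/second 6 > Align/second 2.
Fill Sweep first block (6 at 13) ; 9 left.
Align first at 10: fill all 7 ; 2 left.
Sweep/second (9): +2 ; 0 left.
Total = 13×6 + 10×7 + 9×2 = 166.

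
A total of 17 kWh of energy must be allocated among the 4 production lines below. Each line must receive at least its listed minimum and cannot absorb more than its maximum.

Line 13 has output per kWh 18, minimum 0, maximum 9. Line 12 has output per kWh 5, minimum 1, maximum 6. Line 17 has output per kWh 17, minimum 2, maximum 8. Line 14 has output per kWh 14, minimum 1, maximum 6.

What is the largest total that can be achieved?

283

Meeting every minimum uses 0+1+2+1 = 4 kWh, leaving 13.
Order the production lines by output per kWh: Line 13 18 > Line 17 17 > Line 14 14 > Line 12 5.
Line 13: +9 to 9 (cap) → 4 left.
Line 17: +4 (room for 6) → 6. Pool exhausted.
Total = 18×9 + 5×1 + 17×6 + 14×1 = 283.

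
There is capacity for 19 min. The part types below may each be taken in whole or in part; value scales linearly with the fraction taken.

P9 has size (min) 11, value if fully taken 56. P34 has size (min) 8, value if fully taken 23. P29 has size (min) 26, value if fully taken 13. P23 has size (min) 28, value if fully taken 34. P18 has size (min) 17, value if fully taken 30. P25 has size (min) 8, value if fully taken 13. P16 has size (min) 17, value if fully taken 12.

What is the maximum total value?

79

Best value per unit of size first: P9 56/11≈5.09, P34 23/8≈2.88, P18 30/17≈1.76, P25 13/8≈1.62, P23 34/28≈1.21, P16 12/17≈0.706, P29 13/26≈0.5.
All 11 min of P9 fit (value 56) — 8 remain.
Take all of P34 (8 min, value 23) — 0 min left.
Total value = 79.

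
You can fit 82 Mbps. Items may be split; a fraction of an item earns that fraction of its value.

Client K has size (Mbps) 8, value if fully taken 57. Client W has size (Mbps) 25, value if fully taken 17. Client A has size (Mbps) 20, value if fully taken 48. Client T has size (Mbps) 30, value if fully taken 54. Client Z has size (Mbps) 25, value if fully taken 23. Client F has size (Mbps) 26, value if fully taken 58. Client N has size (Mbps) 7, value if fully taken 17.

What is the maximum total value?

217.8

Rank by value-to-size ratio: Client K 57/8≈7.12, Client N 17/7≈2.43, Client A 48/20≈2.4, Client F 58/26≈2.23, Client T 54/30≈1.8, Client Z 23/25≈0.92, Client W 17/25≈0.68.
All 8 Mbps of Client K fit (value 57) → 74 remain.
Take all of Client N (7 Mbps, value 17) → 67 Mbps left.
All 20 Mbps of Client A fit (value 48) → 47 remain.
Take all of Client F (26 Mbps, value 58) → 21 Mbps left.
Fill the last 21 Mbps with part of Client T: 21/30 of it earns 37.8.
Total value = 217.8.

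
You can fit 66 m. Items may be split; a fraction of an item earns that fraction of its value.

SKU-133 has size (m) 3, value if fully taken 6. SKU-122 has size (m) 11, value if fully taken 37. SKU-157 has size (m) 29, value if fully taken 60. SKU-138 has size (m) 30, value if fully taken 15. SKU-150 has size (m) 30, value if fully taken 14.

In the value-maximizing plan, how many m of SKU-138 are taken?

Sort by value density: SKU-122 37/11≈3.36, SKU-157 60/29≈2.07, SKU-133 6/3≈2, SKU-138 15/30≈0.5, SKU-150 14/30≈0.467.
Take all of SKU-122 (11 m, value 37) ; 55 m left.
Take all of SKU-157 (29 m, value 60) ; 26 m left.
Take all of SKU-133 (3 m, value 6) ; 23 m left.
Only 23 m remain; take 23/30 of SKU-138 for value 15×23/30 = 11.5.

23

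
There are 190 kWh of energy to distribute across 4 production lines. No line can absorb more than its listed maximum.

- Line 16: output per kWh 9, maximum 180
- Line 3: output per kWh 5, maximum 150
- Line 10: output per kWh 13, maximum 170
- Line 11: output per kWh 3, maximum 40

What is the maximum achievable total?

Rank by output per kWh: Line 10 13 > Line 16 9 > Line 3 5 > Line 11 3.
Give Line 10 170 to hit its cap of 170 — 20 left.
Line 16 has room for 180 but only 20 remain, so it gets 20.
Total = 9×20 + 13×170 = 2390.

2390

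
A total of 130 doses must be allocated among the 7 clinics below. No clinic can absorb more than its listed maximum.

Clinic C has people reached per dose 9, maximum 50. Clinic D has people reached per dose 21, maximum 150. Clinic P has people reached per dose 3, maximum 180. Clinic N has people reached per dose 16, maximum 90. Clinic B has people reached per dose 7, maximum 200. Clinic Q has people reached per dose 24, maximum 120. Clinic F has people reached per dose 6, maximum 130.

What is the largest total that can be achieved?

3090

Highest people reached per dose first: Clinic Q 24 > Clinic D 21 > Clinic N 16 > Clinic C 9 > Clinic B 7 > Clinic F 6 > Clinic P 3.
Clinic Q takes 120 to reach its cap of 120 — 10 left.
Only 10 left; Clinic D takes them to reach 10.
Total = 21×10 + 24×120 = 3090.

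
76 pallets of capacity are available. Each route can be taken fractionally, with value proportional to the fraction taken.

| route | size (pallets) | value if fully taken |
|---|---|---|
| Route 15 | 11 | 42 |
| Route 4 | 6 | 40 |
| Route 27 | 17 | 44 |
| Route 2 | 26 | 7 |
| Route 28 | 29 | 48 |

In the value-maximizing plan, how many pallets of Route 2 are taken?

13

Rank by value-to-size ratio: Route 4 40/6≈6.67, Route 15 42/11≈3.82, Route 27 44/17≈2.59, Route 28 48/29≈1.66, Route 2 7/26≈0.269.
Route 4: take in full, 6 pallets for value 40 — 70 left.
All 11 pallets of Route 15 fit (value 42) — 59 remain.
Route 27: take in full, 17 pallets for value 44 — 42 left.
Route 28: take in full, 29 pallets for value 48 — 13 left.
Only 13 pallets remain; take 13/26 of Route 2 for value 7×13/26 = 3.5.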